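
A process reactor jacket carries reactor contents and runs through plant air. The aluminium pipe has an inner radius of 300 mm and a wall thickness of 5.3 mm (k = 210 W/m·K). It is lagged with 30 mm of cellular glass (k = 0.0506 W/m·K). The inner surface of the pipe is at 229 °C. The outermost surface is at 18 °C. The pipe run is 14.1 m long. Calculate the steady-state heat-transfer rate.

Cylindrical conduction, so R = ln(r₂/r₁)/(2πkL) per layer, in series:
R_aluminium pipe wall = ln(305.3/300)/(2π×210×14.1) = 9.413×10^-7 K/W
R_cellular glass = ln(335.3/305.3)/(2π×0.0506×14.1) = 0.02091 K/W
R_total = 0.02091 K/W
Q = ΔT/R_total = 211/0.02091

Q ≈ 10100 W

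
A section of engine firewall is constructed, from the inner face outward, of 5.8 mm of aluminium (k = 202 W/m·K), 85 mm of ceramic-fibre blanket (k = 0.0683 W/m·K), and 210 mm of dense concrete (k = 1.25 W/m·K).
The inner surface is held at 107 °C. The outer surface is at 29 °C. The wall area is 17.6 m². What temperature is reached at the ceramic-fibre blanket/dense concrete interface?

Series thermal resistances:
R_aluminium = L/(kA) = 0.0058/(202×17.6) = 1.631×10^-6 K/W
R_ceramic-fibre blanket = L/(kA) = 0.085/(0.0683×17.6) = 0.07071 K/W
R_dense concrete = L/(kA) = 0.21/(1.25×17.6) = 0.009545 K/W
R_total = 0.08026 K/W;  Q = ΔT/R_total = 78/0.08026 = 971.9 W
T_interface = T_inner − Q·ΣR(inner→interface) = 107 − 972×0.07071

T ≈ 38.3 °C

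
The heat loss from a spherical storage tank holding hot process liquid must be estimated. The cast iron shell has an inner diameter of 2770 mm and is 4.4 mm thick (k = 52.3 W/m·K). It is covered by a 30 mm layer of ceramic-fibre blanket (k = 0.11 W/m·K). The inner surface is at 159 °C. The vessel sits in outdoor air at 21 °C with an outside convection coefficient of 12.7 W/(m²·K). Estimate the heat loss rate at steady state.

Q ≈ 9770 W

Each spherical layer contributes R = (1/r_i − 1/r_o)/(4πk):
R_cast iron shell = (1/1.385 − 1/1.3894)/(4π×52.3) = 3.479×10^-6 K/W
R_ceramic-fibre blanket = (1/1.3894 − 1/1.4194)/(4π×0.11) = 0.011 K/W
R_outer film = 1/(h·4πr_o²) = 1/(12.7×4π×1.4194²) = 0.00311 K/W
R_total = 0.01412 K/W
Q = ΔT/R_total = 138/0.01412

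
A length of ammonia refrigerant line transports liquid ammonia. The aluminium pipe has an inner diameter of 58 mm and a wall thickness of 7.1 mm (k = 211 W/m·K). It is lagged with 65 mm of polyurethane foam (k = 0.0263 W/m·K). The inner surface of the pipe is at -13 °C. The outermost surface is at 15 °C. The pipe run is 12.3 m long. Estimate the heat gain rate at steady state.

Cylindrical conduction, so R = ln(r₂/r₁)/(2πkL) per layer, in series:
R_aluminium pipe wall = ln(36.1/29)/(2π×211×12.3) = 1.343×10^-5 K/W
R_polyurethane foam = ln(101.1/36.1)/(2π×0.0263×12.3) = 0.5067 K/W
R_total = 0.5067 K/W
Q = ΔT/R_total = 28/0.5067

Q ≈ 55.3 W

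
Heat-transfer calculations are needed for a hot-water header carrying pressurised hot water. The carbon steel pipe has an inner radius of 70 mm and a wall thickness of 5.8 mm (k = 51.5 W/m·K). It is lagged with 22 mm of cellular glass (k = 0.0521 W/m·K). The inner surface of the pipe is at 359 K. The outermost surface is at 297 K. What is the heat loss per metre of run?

q′ ≈ 79.6 W/m

Per-layer cylindrical resistances, series-summed:
R_carbon steel pipe wall = ln(75.8/70)/(2π×51.5×1) = 2.46×10^-4 K/W
R_cellular glass = ln(97.8/75.8)/(2π×0.0521×1) = 0.7784 K/W
R_total = 0.7787 K/W
Q = ΔT/R_total = 62/0.7787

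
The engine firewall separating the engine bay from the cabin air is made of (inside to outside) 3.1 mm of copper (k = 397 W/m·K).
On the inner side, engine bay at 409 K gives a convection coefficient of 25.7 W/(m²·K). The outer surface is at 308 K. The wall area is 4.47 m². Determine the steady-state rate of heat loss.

Q ≈ 11600 W

Series thermal resistances:
R_inner film = 1/(h_i·A) = 1/(25.7×4.47) = 0.008705 K/W
R_copper = L/(kA) = 0.0031/(397×4.47) = 1.747×10^-6 K/W
R_total = 0.008707 K/W
Q = ΔT / R_total = 101 / 0.008707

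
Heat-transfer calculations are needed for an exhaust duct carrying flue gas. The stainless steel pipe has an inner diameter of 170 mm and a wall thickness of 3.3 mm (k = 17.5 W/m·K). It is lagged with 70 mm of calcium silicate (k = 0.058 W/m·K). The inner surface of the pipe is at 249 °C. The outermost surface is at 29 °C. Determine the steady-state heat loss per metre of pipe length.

q′ ≈ 137 W/m

Radial resistances (cylindrical: R_cond = ln(r_o/r_i)/(2πkL), R_conv = 1/(h·2πrL)):
R_stainless steel pipe wall = ln(88.3/85)/(2π×17.5×1) = 3.464×10^-4 K/W
R_calcium silicate = ln(158.3/88.3)/(2π×0.058×1) = 1.602 K/W
R_total = 1.602 K/W
Q = ΔT/R_total = 220/1.602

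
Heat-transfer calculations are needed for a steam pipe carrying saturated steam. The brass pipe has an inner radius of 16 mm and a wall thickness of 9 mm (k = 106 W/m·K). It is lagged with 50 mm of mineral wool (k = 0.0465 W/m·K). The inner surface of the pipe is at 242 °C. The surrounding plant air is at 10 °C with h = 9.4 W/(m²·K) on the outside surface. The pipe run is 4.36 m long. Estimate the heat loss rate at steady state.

Q ≈ 254 W

Radial resistances (cylindrical: R_cond = ln(r_o/r_i)/(2πkL), R_conv = 1/(h·2πrL)):
R_brass pipe wall = ln(25/16)/(2π×106×4.36) = 1.537×10^-4 K/W
R_mineral wool = ln(75/25)/(2π×0.0465×4.36) = 0.8624 K/W
R_outer film = 1/(h_o·2πr_oL) = 1/(9.4×2π×0.075×4.36) = 0.05178 K/W
R_total = 0.9144 K/W
Q = ΔT/R_total = 232/0.9144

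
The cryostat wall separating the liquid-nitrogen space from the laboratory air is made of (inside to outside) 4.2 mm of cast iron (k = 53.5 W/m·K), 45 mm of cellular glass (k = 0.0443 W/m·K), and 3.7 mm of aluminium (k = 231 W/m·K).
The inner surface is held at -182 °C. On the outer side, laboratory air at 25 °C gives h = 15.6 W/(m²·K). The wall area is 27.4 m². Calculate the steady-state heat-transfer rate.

Series thermal resistances:
R_cast iron = L/(kA) = 0.0042/(53.5×27.4) = 2.865×10^-6 K/W
R_cellular glass = L/(kA) = 0.045/(0.0443×27.4) = 0.03707 K/W
R_aluminium = L/(kA) = 0.0037/(231×27.4) = 5.846×10^-7 K/W
R_outer film = 1/(h_o·A) = 1/(15.6×27.4) = 0.00234 K/W
R_total = 0.03942 K/W
Q = ΔT / R_total = 207 / 0.03942

Q ≈ 5250 W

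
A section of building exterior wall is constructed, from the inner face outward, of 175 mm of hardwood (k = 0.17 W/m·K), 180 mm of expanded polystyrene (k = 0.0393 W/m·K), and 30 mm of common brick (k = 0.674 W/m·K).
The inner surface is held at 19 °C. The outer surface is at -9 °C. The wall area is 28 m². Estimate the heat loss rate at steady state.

Q ≈ 139 W

Model the wall as resistances in series:
R_hardwood = L/(kA) = 0.175/(0.17×28) = 0.03676 K/W
R_expanded polystyrene = L/(kA) = 0.18/(0.0393×28) = 0.1636 K/W
R_common brick = L/(kA) = 0.03/(0.674×28) = 0.00159 K/W
R_total = 0.2019 K/W
Q = ΔT / R_total = 28 / 0.2019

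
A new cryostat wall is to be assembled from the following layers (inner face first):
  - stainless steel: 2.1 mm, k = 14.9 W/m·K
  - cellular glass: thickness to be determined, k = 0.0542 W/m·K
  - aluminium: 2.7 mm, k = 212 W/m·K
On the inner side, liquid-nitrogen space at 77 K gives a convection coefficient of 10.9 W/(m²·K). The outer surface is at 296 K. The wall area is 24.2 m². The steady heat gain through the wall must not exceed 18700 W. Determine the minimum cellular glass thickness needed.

Thermal resistances in series:
R_inner film = 1/(h_i·A) = 1/(10.9×24.2) = 0.003791 K/W
R_stainless steel = L/(kA) = 0.0021/(14.9×24.2) = 5.824×10^-6 K/W
R_aluminium = L/(kA) = 0.0027/(212×24.2) = 5.263×10^-7 K/W
Sum of the known resistances R_other = 0.003797 K/W
Required total resistance R_tot = ΔT/Q_allow = 219/18700 = 0.01171 K/W
R_cellular glass = R_tot − R_other = 0.007914 K/W
L = R·k·A = 0.007914×0.0542×24.2

L ≈ 10.4 mm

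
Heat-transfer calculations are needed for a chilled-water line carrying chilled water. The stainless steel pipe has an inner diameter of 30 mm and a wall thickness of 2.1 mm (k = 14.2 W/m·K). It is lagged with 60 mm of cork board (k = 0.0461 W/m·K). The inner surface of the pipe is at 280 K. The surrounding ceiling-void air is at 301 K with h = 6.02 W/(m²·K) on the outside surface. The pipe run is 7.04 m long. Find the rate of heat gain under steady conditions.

Treating each annulus and film as a series resistance:
R_stainless steel pipe wall = ln(17.1/15)/(2π×14.2×7.04) = 2.086×10^-4 K/W
R_cork board = ln(77.1/17.1)/(2π×0.0461×7.04) = 0.7385 K/W
R_outer film = 1/(h_o·2πr_oL) = 1/(6.02×2π×0.0771×7.04) = 0.04871 K/W
R_total = 0.7875 K/W
Q = ΔT/R_total = 21/0.7875

Q ≈ 26.7 W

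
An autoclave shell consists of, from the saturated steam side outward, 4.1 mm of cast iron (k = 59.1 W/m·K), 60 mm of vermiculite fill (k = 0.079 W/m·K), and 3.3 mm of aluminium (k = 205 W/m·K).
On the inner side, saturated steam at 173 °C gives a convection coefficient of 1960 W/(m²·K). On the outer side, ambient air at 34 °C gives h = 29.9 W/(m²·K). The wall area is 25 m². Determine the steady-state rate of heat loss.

Series thermal resistances:
R_inner film = 1/(h_i·A) = 1/(1960×25) = 2.041×10^-5 K/W
R_cast iron = L/(kA) = 0.0041/(59.1×25) = 2.775×10^-6 K/W
R_vermiculite fill = L/(kA) = 0.06/(0.079×25) = 0.03038 K/W
R_aluminium = L/(kA) = 0.0033/(205×25) = 6.439×10^-7 K/W
R_outer film = 1/(h_o·A) = 1/(29.9×25) = 0.001338 K/W
R_total = 0.03174 K/W
Q = ΔT / R_total = 139 / 0.03174

Q ≈ 4380 W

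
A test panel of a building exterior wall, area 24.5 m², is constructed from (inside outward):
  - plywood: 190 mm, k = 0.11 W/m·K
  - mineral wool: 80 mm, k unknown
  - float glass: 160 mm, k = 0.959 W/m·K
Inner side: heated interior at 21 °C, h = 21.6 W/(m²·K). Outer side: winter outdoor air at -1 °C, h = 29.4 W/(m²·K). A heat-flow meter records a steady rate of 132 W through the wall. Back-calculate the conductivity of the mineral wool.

k ≈ 0.0379 W/(m·K)

Thermal resistances in series:
R_inner film = 1/(h_i·A) = 1/(21.6×24.5) = 0.00189 K/W
R_plywood = L/(kA) = 0.19/(0.11×24.5) = 0.0705 K/W
R_float glass = L/(kA) = 0.16/(0.959×24.5) = 0.00681 K/W
R_outer film = 1/(h_o·A) = 1/(29.4×24.5) = 0.001388 K/W
Sum of known resistances R_other = 0.08059 K/W
Total R = ΔT/Q = 22/132 = 0.1667 K/W
R_mineral wool = R_total − R_other = 0.08608 K/W
k = L/(R·A) = 0.08/(0.08608×24.5)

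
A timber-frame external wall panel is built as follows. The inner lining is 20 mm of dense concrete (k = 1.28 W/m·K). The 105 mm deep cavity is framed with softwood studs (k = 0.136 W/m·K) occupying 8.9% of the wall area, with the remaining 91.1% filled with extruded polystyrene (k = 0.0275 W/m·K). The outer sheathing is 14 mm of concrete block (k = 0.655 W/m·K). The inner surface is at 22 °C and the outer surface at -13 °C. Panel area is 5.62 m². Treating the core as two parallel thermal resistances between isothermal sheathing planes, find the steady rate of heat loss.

Sheathing layers in series; stud and cavity paths in parallel between them.
R_inner = 0.02/(1.28×5.62) = 0.00278 K/W
R_stud  = 0.105/(0.136×0.089×5.62) = 1.544 K/W
R_cav   = 0.105/(0.0275×0.911×5.62) = 0.7458 K/W
1/R_core = 1/R_stud + 1/R_cav → R_core = 0.5028 K/W
R_outer = 0.014/(0.655×5.62) = 0.003803 K/W
R_total = 0.5094 K/W
Q = ΔT/R_total = 35/0.5094

Q ≈ 68.7 W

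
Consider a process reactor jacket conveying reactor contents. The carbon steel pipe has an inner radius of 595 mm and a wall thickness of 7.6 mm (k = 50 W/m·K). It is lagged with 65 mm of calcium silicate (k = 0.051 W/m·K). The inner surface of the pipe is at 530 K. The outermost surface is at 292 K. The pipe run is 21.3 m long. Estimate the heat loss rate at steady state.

Q ≈ 15900 W

For a radial system each layer contributes R = ln(r_out/r_in)/(2πkL); films add R = 1/(hA).
R_carbon steel pipe wall = ln(602.6/595)/(2π×50×21.3) = 1.897×10^-6 K/W
R_calcium silicate = ln(667.6/602.6)/(2π×0.051×21.3) = 0.01501 K/W
R_total = 0.01501 K/W
Q = ΔT/R_total = 238/0.01501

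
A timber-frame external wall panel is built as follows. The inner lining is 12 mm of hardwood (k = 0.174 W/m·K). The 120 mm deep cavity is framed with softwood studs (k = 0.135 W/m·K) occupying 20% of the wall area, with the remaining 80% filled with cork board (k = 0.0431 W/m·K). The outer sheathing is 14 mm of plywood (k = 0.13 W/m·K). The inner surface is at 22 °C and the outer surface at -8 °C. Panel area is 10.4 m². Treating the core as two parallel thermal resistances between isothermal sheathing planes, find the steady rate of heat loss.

Q ≈ 147 W

Sheathing layers in series; stud and cavity paths in parallel between them.
R_inner = 0.012/(0.174×10.4) = 0.006631 K/W
R_stud  = 0.12/(0.135×0.2×10.4) = 0.4274 K/W
R_cav   = 0.12/(0.0431×0.8×10.4) = 0.3346 K/W
1/R_core = 1/R_stud + 1/R_cav → R_core = 0.1877 K/W
R_outer = 0.014/(0.13×10.4) = 0.01036 K/W
R_total = 0.2047 K/W
Q = ΔT/R_total = 30/0.2047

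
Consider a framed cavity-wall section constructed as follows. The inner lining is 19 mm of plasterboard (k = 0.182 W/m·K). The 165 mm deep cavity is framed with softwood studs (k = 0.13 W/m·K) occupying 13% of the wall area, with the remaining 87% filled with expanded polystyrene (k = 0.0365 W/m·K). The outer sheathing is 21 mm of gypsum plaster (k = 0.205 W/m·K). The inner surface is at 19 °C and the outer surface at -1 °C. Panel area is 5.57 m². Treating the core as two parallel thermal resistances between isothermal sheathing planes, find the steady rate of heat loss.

Sheathing layers in series; stud and cavity paths in parallel between them.
R_inner = 0.019/(0.182×5.57) = 0.01874 K/W
R_stud  = 0.165/(0.13×0.13×5.57) = 1.753 K/W
R_cav   = 0.165/(0.0365×0.87×5.57) = 0.9329 K/W
1/R_core = 1/R_stud + 1/R_cav → R_core = 0.6088 K/W
R_outer = 0.021/(0.205×5.57) = 0.01839 K/W
R_total = 0.646 K/W
Q = ΔT/R_total = 20/0.646

Q ≈ 31 W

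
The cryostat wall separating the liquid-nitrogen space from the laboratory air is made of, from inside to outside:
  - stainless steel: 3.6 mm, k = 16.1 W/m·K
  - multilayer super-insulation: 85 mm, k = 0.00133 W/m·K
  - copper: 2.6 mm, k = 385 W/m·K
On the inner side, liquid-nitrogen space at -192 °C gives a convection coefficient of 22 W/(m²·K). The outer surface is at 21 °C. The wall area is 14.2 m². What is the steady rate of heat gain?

Q ≈ 47.3 W

Using the resistance-network approach (series):
R_inner film = 1/(h_i·A) = 1/(22×14.2) = 0.003201 K/W
R_stainless steel = L/(kA) = 0.0036/(16.1×14.2) = 1.575×10^-5 K/W
R_multilayer super-insulation = L/(kA) = 0.085/(0.00133×14.2) = 4.501 K/W
R_copper = L/(kA) = 0.0026/(385×14.2) = 4.756×10^-7 K/W
R_total = 4.504 K/W
Q = ΔT / R_total = 213 / 4.504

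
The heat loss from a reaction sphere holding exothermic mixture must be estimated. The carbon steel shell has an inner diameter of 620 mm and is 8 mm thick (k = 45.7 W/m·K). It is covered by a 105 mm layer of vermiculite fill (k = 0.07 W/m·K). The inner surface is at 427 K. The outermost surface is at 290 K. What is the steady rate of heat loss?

Q ≈ 154 W

Radial (spherical) resistances in series:
R_carbon steel shell = (1/0.31 − 1/0.318)/(4π×45.7) = 1.413×10^-4 K/W
R_vermiculite fill = (1/0.318 − 1/0.423)/(4π×0.07) = 0.8874 K/W
R_total = 0.8875 K/W
Q = ΔT/R_total = 137/0.8875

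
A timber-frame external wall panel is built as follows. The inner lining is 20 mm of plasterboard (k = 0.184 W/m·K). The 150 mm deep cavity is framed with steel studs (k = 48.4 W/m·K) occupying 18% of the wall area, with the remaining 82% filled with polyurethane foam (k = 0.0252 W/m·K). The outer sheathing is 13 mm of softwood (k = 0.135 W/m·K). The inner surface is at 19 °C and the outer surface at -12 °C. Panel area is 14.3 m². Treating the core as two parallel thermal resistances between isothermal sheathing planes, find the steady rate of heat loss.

Q ≈ 2000 W

Sheathing layers in series; stud and cavity paths in parallel between them.
R_inner = 0.02/(0.184×14.3) = 0.007601 K/W
R_stud  = 0.15/(48.4×0.18×14.3) = 0.001204 K/W
R_cav   = 0.15/(0.0252×0.82×14.3) = 0.5076 K/W
1/R_core = 1/R_stud + 1/R_cav → R_core = 0.001201 K/W
R_outer = 0.013/(0.135×14.3) = 0.006734 K/W
R_total = 0.01554 K/W
Q = ΔT/R_total = 31/0.01554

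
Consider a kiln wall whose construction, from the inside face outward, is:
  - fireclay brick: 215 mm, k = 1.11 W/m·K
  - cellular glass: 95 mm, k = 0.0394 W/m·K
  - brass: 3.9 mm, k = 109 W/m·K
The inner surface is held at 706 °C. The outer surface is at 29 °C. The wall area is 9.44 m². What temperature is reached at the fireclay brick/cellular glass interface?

T ≈ 656 °C

Thermal resistances in series:
R_fireclay brick = L/(kA) = 0.215/(1.11×9.44) = 0.02052 K/W
R_cellular glass = L/(kA) = 0.095/(0.0394×9.44) = 0.2554 K/W
R_brass = L/(kA) = 0.0039/(109×9.44) = 3.79×10^-6 K/W
R_total = 0.2759 K/W;  Q = ΔT/R_total = 677/0.2759 = 2453 W
T_interface = T_inner − Q·ΣR(inner→interface) = 706 − 2450×0.02052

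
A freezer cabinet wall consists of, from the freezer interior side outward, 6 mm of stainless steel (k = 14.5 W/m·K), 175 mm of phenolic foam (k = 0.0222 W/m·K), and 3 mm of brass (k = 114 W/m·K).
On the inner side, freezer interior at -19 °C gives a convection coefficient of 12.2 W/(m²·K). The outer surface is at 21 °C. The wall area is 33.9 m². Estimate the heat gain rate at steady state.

Q ≈ 170 W

Using the resistance-network approach (series):
R_inner film = 1/(h_i·A) = 1/(12.2×33.9) = 0.002418 K/W
R_stainless steel = L/(kA) = 0.006/(14.5×33.9) = 1.221×10^-5 K/W
R_phenolic foam = L/(kA) = 0.175/(0.0222×33.9) = 0.2325 K/W
R_brass = L/(kA) = 0.003/(114×33.9) = 7.763×10^-7 K/W
R_total = 0.235 K/W
Q = ΔT / R_total = 40 / 0.235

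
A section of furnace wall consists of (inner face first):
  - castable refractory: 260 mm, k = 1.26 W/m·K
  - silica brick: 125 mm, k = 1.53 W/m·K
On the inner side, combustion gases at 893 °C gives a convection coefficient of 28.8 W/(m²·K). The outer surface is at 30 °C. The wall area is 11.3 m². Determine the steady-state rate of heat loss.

Q ≈ 30200 W

Thermal resistances in series:
R_inner film = 1/(h_i·A) = 1/(28.8×11.3) = 0.003073 K/W
R_castable refractory = L/(kA) = 0.26/(1.26×11.3) = 0.01826 K/W
R_silica brick = L/(kA) = 0.125/(1.53×11.3) = 0.00723 K/W
R_total = 0.02856 K/W
Q = ΔT / R_total = 863 / 0.02856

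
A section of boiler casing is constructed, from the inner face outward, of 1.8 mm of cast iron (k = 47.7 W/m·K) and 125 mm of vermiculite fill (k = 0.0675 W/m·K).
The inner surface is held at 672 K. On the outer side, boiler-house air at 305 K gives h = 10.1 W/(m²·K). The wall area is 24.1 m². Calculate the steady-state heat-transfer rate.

Q ≈ 4530 W

Using the resistance-network approach (series):
R_cast iron = L/(kA) = 0.0018/(47.7×24.1) = 1.566×10^-6 K/W
R_vermiculite fill = L/(kA) = 0.125/(0.0675×24.1) = 0.07684 K/W
R_outer film = 1/(h_o·A) = 1/(10.1×24.1) = 0.004108 K/W
R_total = 0.08095 K/W
Q = ΔT / R_total = 367 / 0.08095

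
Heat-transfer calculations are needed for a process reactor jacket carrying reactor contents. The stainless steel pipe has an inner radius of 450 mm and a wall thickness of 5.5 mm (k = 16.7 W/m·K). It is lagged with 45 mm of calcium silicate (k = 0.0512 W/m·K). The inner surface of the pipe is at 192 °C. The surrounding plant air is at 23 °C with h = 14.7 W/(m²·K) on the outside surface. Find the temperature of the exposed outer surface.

T ≈ 34.6 °C

For a radial system each layer contributes R = ln(r_out/r_in)/(2πkL); films add R = 1/(hA).
R_stainless steel pipe wall = ln(455.5/450)/(2π×16.7×1) = 1.158×10^-4 K/W
R_calcium silicate = ln(500.5/455.5)/(2π×0.0512×1) = 0.2929 K/W
R_outer film = 1/(h_o·2πr_oL) = 1/(14.7×2π×0.5005×1) = 0.02163 K/W
R_total = 0.3146 K/W
Q = ΔT/R_total = 169/0.3146
Q = 537 W/m
T_interface = T_inner − Q·ΣR(inner→interface) = 192 − 537×0.293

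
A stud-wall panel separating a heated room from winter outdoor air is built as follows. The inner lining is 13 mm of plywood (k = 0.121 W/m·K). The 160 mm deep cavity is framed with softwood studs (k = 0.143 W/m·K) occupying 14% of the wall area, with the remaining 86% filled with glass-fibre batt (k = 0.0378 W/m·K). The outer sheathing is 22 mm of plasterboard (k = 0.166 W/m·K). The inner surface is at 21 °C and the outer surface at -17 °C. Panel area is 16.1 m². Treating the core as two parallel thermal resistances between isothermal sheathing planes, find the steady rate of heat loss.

Sheathing layers in series; stud and cavity paths in parallel between them.
R_inner = 0.013/(0.121×16.1) = 0.006673 K/W
R_stud  = 0.16/(0.143×0.14×16.1) = 0.4964 K/W
R_cav   = 0.16/(0.0378×0.86×16.1) = 0.3057 K/W
1/R_core = 1/R_stud + 1/R_cav → R_core = 0.1892 K/W
R_outer = 0.022/(0.166×16.1) = 0.008232 K/W
R_total = 0.2041 K/W
Q = ΔT/R_total = 38/0.2041

Q ≈ 186 W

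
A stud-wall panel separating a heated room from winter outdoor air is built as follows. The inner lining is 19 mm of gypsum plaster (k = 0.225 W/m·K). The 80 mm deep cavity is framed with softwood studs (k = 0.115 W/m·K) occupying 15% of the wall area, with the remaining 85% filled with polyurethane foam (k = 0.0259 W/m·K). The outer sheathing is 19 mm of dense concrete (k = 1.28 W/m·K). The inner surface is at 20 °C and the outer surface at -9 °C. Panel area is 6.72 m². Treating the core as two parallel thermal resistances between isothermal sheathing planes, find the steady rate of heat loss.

Sheathing layers in series; stud and cavity paths in parallel between them.
R_inner = 0.019/(0.225×6.72) = 0.01257 K/W
R_stud  = 0.08/(0.115×0.15×6.72) = 0.6901 K/W
R_cav   = 0.08/(0.0259×0.85×6.72) = 0.5408 K/W
1/R_core = 1/R_stud + 1/R_cav → R_core = 0.3032 K/W
R_outer = 0.019/(1.28×6.72) = 0.002209 K/W
R_total = 0.318 K/W
Q = ΔT/R_total = 29/0.318

Q ≈ 91.2 W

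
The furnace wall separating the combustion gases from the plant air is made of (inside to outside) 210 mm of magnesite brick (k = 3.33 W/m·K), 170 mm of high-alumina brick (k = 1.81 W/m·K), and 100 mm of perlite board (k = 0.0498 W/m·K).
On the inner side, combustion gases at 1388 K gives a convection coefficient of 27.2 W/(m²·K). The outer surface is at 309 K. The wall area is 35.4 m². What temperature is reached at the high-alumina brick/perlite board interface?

T ≈ 1290 K

Treating each layer as a thermal resistance in series:
R_inner film = 1/(h_i·A) = 1/(27.2×35.4) = 0.001039 K/W
R_magnesite brick = L/(kA) = 0.21/(3.33×35.4) = 0.001781 K/W
R_high-alumina brick = L/(kA) = 0.17/(1.81×35.4) = 0.002653 K/W
R_perlite board = L/(kA) = 0.1/(0.0498×35.4) = 0.05672 K/W
R_total = 0.0622 K/W;  Q = ΔT/R_total = 1079/0.0622 = 17350 W
T_interface = T_inner − Q·ΣR(inner→interface) = 1388 − 17300×0.005473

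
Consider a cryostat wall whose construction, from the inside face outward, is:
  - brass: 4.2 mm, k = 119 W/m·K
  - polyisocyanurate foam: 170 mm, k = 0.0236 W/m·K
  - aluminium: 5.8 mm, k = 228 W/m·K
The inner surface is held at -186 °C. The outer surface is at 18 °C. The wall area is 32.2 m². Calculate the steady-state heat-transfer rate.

Treating each layer as a thermal resistance in series:
R_brass = L/(kA) = 0.0042/(119×32.2) = 1.096×10^-6 K/W
R_polyisocyanurate foam = L/(kA) = 0.17/(0.0236×32.2) = 0.2237 K/W
R_aluminium = L/(kA) = 0.0058/(228×32.2) = 7.9×10^-7 K/W
R_total = 0.2237 K/W
Q = ΔT / R_total = 204 / 0.2237

Q ≈ 912 W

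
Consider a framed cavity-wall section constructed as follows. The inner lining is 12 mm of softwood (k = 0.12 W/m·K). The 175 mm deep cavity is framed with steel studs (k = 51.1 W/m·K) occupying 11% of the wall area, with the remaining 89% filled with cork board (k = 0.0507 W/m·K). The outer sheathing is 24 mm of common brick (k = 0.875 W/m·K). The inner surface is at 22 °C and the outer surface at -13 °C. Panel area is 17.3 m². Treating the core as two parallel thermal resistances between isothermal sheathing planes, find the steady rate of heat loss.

Sheathing layers in series; stud and cavity paths in parallel between them.
R_inner = 0.012/(0.12×17.3) = 0.00578 K/W
R_stud  = 0.175/(51.1×0.11×17.3) = 0.0018 K/W
R_cav   = 0.175/(0.0507×0.89×17.3) = 0.2242 K/W
1/R_core = 1/R_stud + 1/R_cav → R_core = 0.001785 K/W
R_outer = 0.024/(0.875×17.3) = 0.001585 K/W
R_total = 0.009151 K/W
Q = ΔT/R_total = 35/0.009151

Q ≈ 3820 W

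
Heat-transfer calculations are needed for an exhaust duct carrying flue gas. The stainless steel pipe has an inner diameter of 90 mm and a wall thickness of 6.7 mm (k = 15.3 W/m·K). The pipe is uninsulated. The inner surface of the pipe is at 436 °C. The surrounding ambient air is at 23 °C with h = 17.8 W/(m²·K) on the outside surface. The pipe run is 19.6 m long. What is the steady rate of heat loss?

Radial resistances (cylindrical: R_cond = ln(r_o/r_i)/(2πkL), R_conv = 1/(h·2πrL)):
R_stainless steel pipe wall = ln(51.7/45)/(2π×15.3×19.6) = 7.366×10^-5 K/W
R_outer film = 1/(h_o·2πr_oL) = 1/(17.8×2π×0.0517×19.6) = 0.008824 K/W
R_total = 0.008897 K/W
Q = ΔT/R_total = 413/0.008897

Q ≈ 46400 W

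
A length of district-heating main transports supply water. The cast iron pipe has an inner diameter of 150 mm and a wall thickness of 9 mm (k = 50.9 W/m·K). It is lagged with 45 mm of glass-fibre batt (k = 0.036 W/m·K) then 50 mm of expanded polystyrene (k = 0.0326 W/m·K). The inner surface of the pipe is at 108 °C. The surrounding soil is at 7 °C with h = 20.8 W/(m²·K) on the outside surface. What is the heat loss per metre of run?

Cylindrical conduction, so R = ln(r₂/r₁)/(2πkL) per layer, in series:
R_cast iron pipe wall = ln(84/75)/(2π×50.9×1) = 3.544×10^-4 K/W
R_glass-fibre batt = ln(129/84)/(2π×0.036×1) = 1.897 K/W
R_expanded polystyrene = ln(179/129)/(2π×0.0326×1) = 1.599 K/W
R_outer film = 1/(h_o·2πr_oL) = 1/(20.8×2π×0.179×1) = 0.04275 K/W
R_total = 3.539 K/W
Q = ΔT/R_total = 101/3.539

q′ ≈ 28.5 W/m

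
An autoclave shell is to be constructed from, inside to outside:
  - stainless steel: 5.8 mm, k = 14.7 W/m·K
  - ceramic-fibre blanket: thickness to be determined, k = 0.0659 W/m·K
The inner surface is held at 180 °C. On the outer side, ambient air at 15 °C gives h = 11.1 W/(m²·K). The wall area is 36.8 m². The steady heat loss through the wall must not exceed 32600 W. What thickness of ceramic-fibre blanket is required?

L ≈ 6.31 mm

Model the wall as resistances in series:
R_stainless steel = L/(kA) = 0.0058/(14.7×36.8) = 1.072×10^-5 K/W
R_outer film = 1/(h_o·A) = 1/(11.1×36.8) = 0.002448 K/W
Sum of the known resistances R_other = 0.002459 K/W
Required total resistance R_tot = ΔT/Q_allow = 165/32600 = 0.005061 K/W
R_ceramic-fibre blanket = R_tot − R_other = 0.002603 K/W
L = R·k·A = 0.002603×0.0659×36.8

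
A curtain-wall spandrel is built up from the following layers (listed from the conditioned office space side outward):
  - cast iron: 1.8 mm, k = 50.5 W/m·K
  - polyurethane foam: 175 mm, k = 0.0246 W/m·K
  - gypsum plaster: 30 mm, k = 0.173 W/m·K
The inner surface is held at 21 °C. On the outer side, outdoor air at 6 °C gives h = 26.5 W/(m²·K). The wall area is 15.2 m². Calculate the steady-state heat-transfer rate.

Q ≈ 31.1 W

Thermal resistances in series:
R_cast iron = L/(kA) = 0.0018/(50.5×15.2) = 2.345×10^-6 K/W
R_polyurethane foam = L/(kA) = 0.175/(0.0246×15.2) = 0.468 K/W
R_gypsum plaster = L/(kA) = 0.03/(0.173×15.2) = 0.01141 K/W
R_outer film = 1/(h_o·A) = 1/(26.5×15.2) = 0.002483 K/W
R_total = 0.4819 K/W
Q = ΔT / R_total = 15 / 0.4819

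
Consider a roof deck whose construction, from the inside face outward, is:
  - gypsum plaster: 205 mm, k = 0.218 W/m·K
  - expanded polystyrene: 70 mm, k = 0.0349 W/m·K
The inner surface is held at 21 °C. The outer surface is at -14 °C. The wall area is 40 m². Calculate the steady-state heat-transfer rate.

Series thermal resistances:
R_gypsum plaster = L/(kA) = 0.205/(0.218×40) = 0.02351 K/W
R_expanded polystyrene = L/(kA) = 0.07/(0.0349×40) = 0.05014 K/W
R_total = 0.07365 K/W
Q = ΔT / R_total = 35 / 0.07365

Q ≈ 475 W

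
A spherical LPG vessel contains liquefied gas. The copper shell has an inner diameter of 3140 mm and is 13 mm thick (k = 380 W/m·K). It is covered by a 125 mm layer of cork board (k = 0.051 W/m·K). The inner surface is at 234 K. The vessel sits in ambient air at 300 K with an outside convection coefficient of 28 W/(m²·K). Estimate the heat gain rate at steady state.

For a spherical shell R = (1/r₁ − 1/r₂)/(4πk); film R = 1/(h·4πr²). In series:
R_copper shell = (1/1.57 − 1/1.583)/(4π×380) = 1.095×10^-6 K/W
R_cork board = (1/1.583 − 1/1.708)/(4π×0.051) = 0.07214 K/W
R_outer film = 1/(h·4πr_o²) = 1/(28×4π×1.708²) = 9.742×10^-4 K/W
R_total = 0.07311 K/W
Q = ΔT/R_total = 66/0.07311

Q ≈ 903 W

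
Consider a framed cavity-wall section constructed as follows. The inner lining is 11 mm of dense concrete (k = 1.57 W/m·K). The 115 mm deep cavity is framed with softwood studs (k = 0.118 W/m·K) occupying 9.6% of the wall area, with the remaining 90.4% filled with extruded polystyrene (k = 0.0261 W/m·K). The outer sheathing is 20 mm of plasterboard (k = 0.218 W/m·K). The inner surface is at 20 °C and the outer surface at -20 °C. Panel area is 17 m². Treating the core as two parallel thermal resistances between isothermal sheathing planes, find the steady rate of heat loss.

Sheathing layers in series; stud and cavity paths in parallel between them.
R_inner = 0.011/(1.57×17) = 4.121×10^-4 K/W
R_stud  = 0.115/(0.118×0.096×17) = 0.5972 K/W
R_cav   = 0.115/(0.0261×0.904×17) = 0.2867 K/W
1/R_core = 1/R_stud + 1/R_cav → R_core = 0.1937 K/W
R_outer = 0.02/(0.218×17) = 0.005397 K/W
R_total = 0.1995 K/W
Q = ΔT/R_total = 40/0.1995

Q ≈ 200 W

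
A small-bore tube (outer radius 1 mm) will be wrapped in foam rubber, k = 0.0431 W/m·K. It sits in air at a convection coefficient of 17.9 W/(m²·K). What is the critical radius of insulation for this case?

For a cylinder r_cr = k/h = 0.0431/17.9
r_cr = 2.41 mm; since the bare radius (1 mm) is below r_cr, adding a thin layer of insulation will *increase* heat loss.

r_cr ≈ 2.41 mm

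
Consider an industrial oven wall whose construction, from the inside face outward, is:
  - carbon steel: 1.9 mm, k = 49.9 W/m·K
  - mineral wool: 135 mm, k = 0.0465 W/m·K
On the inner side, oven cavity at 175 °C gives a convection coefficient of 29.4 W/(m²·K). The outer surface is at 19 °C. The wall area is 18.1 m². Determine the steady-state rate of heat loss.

Series thermal resistances:
R_inner film = 1/(h_i·A) = 1/(29.4×18.1) = 0.001879 K/W
R_carbon steel = L/(kA) = 0.0019/(49.9×18.1) = 2.104×10^-6 K/W
R_mineral wool = L/(kA) = 0.135/(0.0465×18.1) = 0.1604 K/W
R_total = 0.1623 K/W
Q = ΔT / R_total = 156 / 0.1623

Q ≈ 961 W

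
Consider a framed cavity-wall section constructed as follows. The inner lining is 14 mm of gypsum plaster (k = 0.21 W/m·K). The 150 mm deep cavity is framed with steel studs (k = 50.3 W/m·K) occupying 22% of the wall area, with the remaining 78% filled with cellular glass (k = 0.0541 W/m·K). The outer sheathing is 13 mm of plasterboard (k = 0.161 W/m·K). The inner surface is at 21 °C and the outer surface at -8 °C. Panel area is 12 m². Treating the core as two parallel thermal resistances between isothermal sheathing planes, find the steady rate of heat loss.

Sheathing layers in series; stud and cavity paths in parallel between them.
R_inner = 0.014/(0.21×12) = 0.005556 K/W
R_stud  = 0.15/(50.3×0.22×12) = 0.00113 K/W
R_cav   = 0.15/(0.0541×0.78×12) = 0.2962 K/W
1/R_core = 1/R_stud + 1/R_cav → R_core = 0.001125 K/W
R_outer = 0.013/(0.161×12) = 0.006729 K/W
R_total = 0.01341 K/W
Q = ΔT/R_total = 29/0.01341

Q ≈ 2160 W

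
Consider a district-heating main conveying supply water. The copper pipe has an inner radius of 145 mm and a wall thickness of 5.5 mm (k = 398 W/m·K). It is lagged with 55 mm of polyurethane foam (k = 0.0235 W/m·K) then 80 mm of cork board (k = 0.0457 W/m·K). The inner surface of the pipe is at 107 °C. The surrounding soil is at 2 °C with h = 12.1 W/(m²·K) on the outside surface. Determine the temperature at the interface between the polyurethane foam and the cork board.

T ≈ 39.9 °C

Per-layer cylindrical resistances, series-summed:
R_copper pipe wall = ln(150.5/145)/(2π×398×1) = 1.489×10^-5 K/W
R_polyurethane foam = ln(205.5/150.5)/(2π×0.0235×1) = 2.11 K/W
R_cork board = ln(285.5/205.5)/(2π×0.0457×1) = 1.145 K/W
R_outer film = 1/(h_o·2πr_oL) = 1/(12.1×2π×0.2855×1) = 0.04607 K/W
R_total = 3.301 K/W
Q = ΔT/R_total = 105/3.301
Q = 31.8 W/m
T_interface = T_inner − Q·ΣR(inner→interface) = 107 − 31.8×2.11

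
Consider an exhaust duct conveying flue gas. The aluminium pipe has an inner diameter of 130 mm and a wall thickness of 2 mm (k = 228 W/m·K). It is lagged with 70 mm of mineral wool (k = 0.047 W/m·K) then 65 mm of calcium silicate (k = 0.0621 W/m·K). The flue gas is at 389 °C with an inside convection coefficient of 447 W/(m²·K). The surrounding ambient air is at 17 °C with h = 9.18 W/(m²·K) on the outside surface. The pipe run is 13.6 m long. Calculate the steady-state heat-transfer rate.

Per-layer cylindrical resistances, series-summed:
R_inner film = 1/(h_i·2πr₁L) = 1/(447×2π×0.065×13.6) = 4.028×10^-4 K/W
R_aluminium pipe wall = ln(67/65)/(2π×228×13.6) = 1.555×10^-6 K/W
R_mineral wool = ln(137/67)/(2π×0.047×13.6) = 0.1781 K/W
R_calcium silicate = ln(202/137)/(2π×0.0621×13.6) = 0.07317 K/W
R_outer film = 1/(h_o·2πr_oL) = 1/(9.18×2π×0.202×13.6) = 0.006311 K/W
R_total = 0.258 K/W
Q = ΔT/R_total = 372/0.258

Q ≈ 1440 W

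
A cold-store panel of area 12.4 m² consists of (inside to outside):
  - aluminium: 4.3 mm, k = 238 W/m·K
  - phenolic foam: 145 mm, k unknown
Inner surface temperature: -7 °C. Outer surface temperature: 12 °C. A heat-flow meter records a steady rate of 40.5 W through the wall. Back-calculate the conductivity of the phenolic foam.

k ≈ 0.0249 W/(m·K)

Treating each layer as a thermal resistance in series:
R_aluminium = L/(kA) = 0.0043/(238×12.4) = 1.457×10^-6 K/W
Sum of known resistances R_other = 1.457×10^-6 K/W
Total R = ΔT/Q = 19/40.5 = 0.4691 K/W
R_phenolic foam = R_total − R_other = 0.4691 K/W
k = L/(R·A) = 0.145/(0.4691×12.4)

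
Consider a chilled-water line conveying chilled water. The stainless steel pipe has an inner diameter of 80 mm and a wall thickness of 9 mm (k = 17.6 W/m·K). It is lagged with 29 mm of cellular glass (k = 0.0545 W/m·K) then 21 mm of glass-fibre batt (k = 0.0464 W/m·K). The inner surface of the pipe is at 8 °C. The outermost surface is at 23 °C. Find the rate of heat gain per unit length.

q′ ≈ 6.89 W/m

Per-layer cylindrical resistances, series-summed:
R_stainless steel pipe wall = ln(49/40)/(2π×17.6×1) = 0.001835 K/W
R_cellular glass = ln(78/49)/(2π×0.0545×1) = 1.358 K/W
R_glass-fibre batt = ln(99/78)/(2π×0.0464×1) = 0.8178 K/W
R_total = 2.177 K/W
Q = ΔT/R_total = 15/2.177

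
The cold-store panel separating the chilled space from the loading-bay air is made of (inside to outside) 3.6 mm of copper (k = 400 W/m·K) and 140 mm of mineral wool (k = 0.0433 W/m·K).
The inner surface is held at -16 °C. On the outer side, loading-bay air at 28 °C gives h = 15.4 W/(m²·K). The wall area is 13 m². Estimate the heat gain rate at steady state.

Q ≈ 173 W

Series thermal resistances:
R_copper = L/(kA) = 0.0036/(400×13) = 6.923×10^-7 K/W
R_mineral wool = L/(kA) = 0.14/(0.0433×13) = 0.2487 K/W
R_outer film = 1/(h_o·A) = 1/(15.4×13) = 0.004995 K/W
R_total = 0.2537 K/W
Q = ΔT / R_total = 44 / 0.2537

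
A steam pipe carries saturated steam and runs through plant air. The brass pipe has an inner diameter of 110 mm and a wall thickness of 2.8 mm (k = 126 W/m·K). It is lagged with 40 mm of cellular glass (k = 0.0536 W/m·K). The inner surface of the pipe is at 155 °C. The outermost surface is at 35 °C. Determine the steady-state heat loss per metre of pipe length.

Cylindrical conduction, so R = ln(r₂/r₁)/(2πkL) per layer, in series:
R_brass pipe wall = ln(57.8/55)/(2π×126×1) = 6.272×10^-5 K/W
R_cellular glass = ln(97.8/57.8)/(2π×0.0536×1) = 1.562 K/W
R_total = 1.562 K/W
Q = ΔT/R_total = 120/1.562

q′ ≈ 76.8 W/m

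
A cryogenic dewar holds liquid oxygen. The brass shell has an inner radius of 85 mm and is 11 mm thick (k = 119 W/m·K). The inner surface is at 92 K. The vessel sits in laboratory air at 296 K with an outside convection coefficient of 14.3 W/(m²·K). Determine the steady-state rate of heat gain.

Spherical conduction: R = (1/r_in − 1/r_out)/(4πk) per layer; series-sum.
R_brass shell = (1/0.085 − 1/0.096)/(4π×119) = 9.015×10^-4 K/W
R_outer film = 1/(h·4πr_o²) = 1/(14.3×4π×0.096²) = 0.6038 K/W
R_total = 0.6047 K/W
Q = ΔT/R_total = 204/0.6047

Q ≈ 337 W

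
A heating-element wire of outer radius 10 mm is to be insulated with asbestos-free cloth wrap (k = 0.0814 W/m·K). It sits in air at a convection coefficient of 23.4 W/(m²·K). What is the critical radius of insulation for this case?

r_cr ≈ 3.48 mm

For a cylinder r_cr = k/h = 0.0814/23.4
r_cr = 3.48 mm; since the bare radius (10 mm) is above r_cr, any added insulation will reduce heat loss.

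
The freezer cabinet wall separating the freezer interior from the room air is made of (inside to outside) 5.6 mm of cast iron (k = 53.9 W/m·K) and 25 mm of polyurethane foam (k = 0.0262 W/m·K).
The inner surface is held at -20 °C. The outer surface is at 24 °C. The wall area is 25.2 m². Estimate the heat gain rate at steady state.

Q ≈ 1160 W

Thermal resistances in series:
R_cast iron = L/(kA) = 0.0056/(53.9×25.2) = 4.123×10^-6 K/W
R_polyurethane foam = L/(kA) = 0.025/(0.0262×25.2) = 0.03787 K/W
R_total = 0.03787 K/W
Q = ΔT / R_total = 44 / 0.03787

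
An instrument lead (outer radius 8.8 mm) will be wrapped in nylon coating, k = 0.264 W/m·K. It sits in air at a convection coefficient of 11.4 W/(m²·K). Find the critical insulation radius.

For a cylinder r_cr = k/h = 0.264/11.4
r_cr = 23.2 mm; since the bare radius (8.8 mm) is below r_cr, adding a thin layer of insulation will *increase* heat loss.

r_cr ≈ 23.2 mm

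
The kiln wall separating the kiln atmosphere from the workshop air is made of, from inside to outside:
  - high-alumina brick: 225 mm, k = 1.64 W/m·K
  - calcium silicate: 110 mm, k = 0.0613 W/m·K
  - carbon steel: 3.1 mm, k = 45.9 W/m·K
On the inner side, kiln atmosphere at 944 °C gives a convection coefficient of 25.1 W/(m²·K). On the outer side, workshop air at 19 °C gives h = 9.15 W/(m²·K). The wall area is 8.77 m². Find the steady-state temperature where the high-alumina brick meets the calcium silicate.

Series thermal resistances:
R_inner film = 1/(h_i·A) = 1/(25.1×8.77) = 0.004543 K/W
R_high-alumina brick = L/(kA) = 0.225/(1.64×8.77) = 0.01564 K/W
R_calcium silicate = L/(kA) = 0.11/(0.0613×8.77) = 0.2046 K/W
R_carbon steel = L/(kA) = 0.0031/(45.9×8.77) = 7.701×10^-6 K/W
R_outer film = 1/(h_o·A) = 1/(9.15×8.77) = 0.01246 K/W
R_total = 0.2373 K/W;  Q = ΔT/R_total = 925/0.2373 = 3899 W
T_interface = T_inner − Q·ΣR(inner→interface) = 944 − 3900×0.02019

T ≈ 865 °C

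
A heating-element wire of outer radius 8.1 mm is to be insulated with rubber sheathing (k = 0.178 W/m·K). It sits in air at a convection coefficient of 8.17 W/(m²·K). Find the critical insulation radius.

For a cylinder r_cr = k/h = 0.178/8.17
r_cr = 21.8 mm; since the bare radius (8.1 mm) is below r_cr, adding a thin layer of insulation will *increase* heat loss.

r_cr ≈ 21.8 mm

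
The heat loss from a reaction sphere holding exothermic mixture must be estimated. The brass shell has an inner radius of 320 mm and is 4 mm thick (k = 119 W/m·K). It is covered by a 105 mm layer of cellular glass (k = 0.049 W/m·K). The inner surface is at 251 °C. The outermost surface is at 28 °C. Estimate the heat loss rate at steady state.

Q ≈ 182 W

Radial (spherical) resistances in series:
R_brass shell = (1/0.32 − 1/0.324)/(4π×119) = 2.58×10^-5 K/W
R_cellular glass = (1/0.324 − 1/0.429)/(4π×0.049) = 1.227 K/W
R_total = 1.227 K/W
Q = ΔT/R_total = 223/1.227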